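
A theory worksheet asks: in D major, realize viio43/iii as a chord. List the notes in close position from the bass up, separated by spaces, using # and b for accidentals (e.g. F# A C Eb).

The slash marks an applied leading-tone chord: viio of iii. In D major, iii is F#, so the leading tone to it is E#, a half step below.
Building a fully diminished seventh chord on E# gives E#-G#-B-D.
The figured bass 43 indicates second inversion, placing the fifth (B) in the bass: B-D-E#-G#.

B D E# G#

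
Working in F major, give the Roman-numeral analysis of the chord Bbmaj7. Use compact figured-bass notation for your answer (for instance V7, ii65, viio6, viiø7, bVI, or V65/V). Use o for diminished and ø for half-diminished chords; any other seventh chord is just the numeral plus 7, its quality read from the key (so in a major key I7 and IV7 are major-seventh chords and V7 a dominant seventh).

Stacked in thirds the chord is Bb-D-F-A: a major seventh chord on Bb.
In F major, Bb is the subdominant; the diatonic major seventh chord there is IV7.

IV7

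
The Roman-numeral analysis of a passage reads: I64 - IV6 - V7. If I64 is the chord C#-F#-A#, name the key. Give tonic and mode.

The chord F#/C# is a major triad rooted on F#; its label is I64.
If F# is scale degree 1 and the mode makes that degree carry a major triad, the tonic is F# and the mode is major.

F# major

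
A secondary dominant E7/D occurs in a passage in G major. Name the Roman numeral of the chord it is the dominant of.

The chord is a dominant seventh chord on E.
A dominant resolves down a perfect fifth: E → A. In G major, A is scale degree 2, i.e. ii.

ii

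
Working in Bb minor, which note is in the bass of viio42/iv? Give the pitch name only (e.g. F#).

Cb

The applied chord viio42/iv is rooted on D: D-F-Ab-Cb.
The figure 42 means third inversion — the seventh is in the bass.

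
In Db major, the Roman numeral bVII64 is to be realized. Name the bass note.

Gb

bVII in Db major has root Cb; the chord is Cb-Eb-Gb.
The figure 64 means second inversion — the fifth is in the bass.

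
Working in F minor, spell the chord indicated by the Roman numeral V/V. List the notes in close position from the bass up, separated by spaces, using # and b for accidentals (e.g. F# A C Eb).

G B D

The slash means an applied dominant: we want the dominant of V. In F minor, V is C major, and its dominant is built on G.
Building a major triad on G gives G-B-D.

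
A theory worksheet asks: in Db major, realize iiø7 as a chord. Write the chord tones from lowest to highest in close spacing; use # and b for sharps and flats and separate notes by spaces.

iiø7 is the half-diminished supertonic seventh, borrowed from the parallel minor. In Db major that root is Eb.
So the chord is Eb-Gb-Bbb-Db.

Eb Gb Bbb Db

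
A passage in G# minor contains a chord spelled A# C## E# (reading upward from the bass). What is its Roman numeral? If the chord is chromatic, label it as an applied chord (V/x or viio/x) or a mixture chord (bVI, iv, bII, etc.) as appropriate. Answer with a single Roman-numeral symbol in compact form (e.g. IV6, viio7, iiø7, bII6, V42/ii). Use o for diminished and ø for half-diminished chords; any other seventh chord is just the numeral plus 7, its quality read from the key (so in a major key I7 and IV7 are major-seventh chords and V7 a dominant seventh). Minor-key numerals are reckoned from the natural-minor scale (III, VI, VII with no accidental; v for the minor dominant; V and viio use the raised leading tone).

Stacked in thirds the chord is A#-C##-E#: a major triad on A#.
A# is not a diatonic chord root with this quality in G# minor, but it lies a perfect fifth above D# (V), so the chord functions as an applied dominant of V.

V/V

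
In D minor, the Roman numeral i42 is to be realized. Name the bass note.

C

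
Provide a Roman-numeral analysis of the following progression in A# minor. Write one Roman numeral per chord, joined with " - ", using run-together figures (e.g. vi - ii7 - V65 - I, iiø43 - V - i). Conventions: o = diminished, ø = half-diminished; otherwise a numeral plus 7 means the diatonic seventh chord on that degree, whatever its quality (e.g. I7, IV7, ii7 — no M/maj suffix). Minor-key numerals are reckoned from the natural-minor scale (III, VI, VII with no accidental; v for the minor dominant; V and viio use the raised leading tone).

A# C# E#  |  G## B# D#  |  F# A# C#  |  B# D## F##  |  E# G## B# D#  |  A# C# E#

A#-C#-E# has root A#, degree 1 in A# minor, so i.
G##-B#-D#: diminished triad on G## = scale degree 7 → viio.
F#-A#-C#: root F# is the submediant; major triad there is VI.
B#-D##-F##: chromatic; B# is V of V, so V/V.
E#-G##-B#-D#: root E# is the dominant; dominant seventh chord there is V7.
A#-C#-E# has root A#, degree 1 in A# minor, so i.

i - viio - VI - V/V - V7 - i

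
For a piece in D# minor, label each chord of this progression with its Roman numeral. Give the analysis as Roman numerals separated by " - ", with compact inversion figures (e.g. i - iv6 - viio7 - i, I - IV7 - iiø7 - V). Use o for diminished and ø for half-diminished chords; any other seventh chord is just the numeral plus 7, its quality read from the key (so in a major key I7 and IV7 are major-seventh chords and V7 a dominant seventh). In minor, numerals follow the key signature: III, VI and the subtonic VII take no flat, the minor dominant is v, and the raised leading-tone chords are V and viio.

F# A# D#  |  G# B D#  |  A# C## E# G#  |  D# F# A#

i6 - iv - V7 - i

F#-A#-D#: root D# is the tonic; minor triad there is i6.
G#-B-D#: minor triad on G# = scale degree 4 → iv.
A#-C##-E#-G#: root A# is the dominant; dominant seventh chord there is V7.
D#-F#-A# has root D#, degree 1 in D# minor, so i.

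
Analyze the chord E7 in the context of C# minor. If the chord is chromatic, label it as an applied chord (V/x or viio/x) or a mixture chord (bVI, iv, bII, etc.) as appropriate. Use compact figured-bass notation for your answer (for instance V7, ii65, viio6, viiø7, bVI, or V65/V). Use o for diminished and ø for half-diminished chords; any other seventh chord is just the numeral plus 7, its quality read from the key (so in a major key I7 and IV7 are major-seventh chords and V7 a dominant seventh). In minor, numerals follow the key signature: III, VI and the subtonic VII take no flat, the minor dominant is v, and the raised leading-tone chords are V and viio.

V7/VI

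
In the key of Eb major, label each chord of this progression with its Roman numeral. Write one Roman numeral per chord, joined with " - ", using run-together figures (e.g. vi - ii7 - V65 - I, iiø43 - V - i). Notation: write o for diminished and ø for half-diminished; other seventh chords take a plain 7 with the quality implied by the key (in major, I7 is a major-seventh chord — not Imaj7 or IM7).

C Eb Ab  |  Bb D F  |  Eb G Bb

IV6 - V - I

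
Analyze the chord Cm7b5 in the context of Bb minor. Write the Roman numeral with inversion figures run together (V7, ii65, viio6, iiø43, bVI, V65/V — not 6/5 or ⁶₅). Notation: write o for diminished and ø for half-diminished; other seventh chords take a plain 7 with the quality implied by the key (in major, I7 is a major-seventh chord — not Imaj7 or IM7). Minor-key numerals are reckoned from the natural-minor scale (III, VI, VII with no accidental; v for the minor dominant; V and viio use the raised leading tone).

Stacked in thirds the chord is C-Eb-Gb-Bb: a half-diminished seventh chord on C.
In Bb minor, C is the supertonic; the diatonic half-diminished seventh chord there is iiø7.

iiø7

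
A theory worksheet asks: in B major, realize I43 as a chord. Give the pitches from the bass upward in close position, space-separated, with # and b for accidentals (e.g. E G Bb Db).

F# A# B D#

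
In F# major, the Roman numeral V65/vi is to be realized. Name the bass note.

The applied chord V65/vi is rooted on A#: A#-C##-E#-G#.
The figure 65 means first inversion — the third is in the bass.

C##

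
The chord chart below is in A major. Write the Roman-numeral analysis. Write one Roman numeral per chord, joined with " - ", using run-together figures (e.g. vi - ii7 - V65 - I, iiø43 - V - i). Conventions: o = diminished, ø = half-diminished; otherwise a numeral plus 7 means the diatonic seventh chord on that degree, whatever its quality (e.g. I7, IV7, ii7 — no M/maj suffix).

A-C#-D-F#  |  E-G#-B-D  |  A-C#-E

IV43 - V7 - I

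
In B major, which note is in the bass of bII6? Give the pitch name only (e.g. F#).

bII in B major has root C; the chord is C-E-G.
The figure 6 means first inversion — the third is in the bass.

E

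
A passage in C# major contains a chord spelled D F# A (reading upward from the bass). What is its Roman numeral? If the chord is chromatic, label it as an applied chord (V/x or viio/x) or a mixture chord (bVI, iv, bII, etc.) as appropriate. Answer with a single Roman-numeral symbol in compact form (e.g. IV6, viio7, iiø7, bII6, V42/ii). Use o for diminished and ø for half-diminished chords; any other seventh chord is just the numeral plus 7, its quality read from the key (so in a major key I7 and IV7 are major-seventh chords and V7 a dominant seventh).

Stacked in thirds the chord is D-F#-A: a major triad on D.
D is the lowered second degree of C# major (diatonic 2 would be D#). This is the Neapolitan chord — a major triad on the lowered second degree.

bII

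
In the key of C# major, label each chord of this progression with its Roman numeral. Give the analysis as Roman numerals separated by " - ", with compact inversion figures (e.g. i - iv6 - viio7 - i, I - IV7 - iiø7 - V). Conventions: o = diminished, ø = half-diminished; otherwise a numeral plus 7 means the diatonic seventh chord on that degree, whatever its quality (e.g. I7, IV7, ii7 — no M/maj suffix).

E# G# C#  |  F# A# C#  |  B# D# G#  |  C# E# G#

I6 - IV - V6 - I

E#-G#-C# has root C#, degree 1 in C# major, so I6.
F#-A#-C#: root F# is the subdominant; major triad there is IV.
B#-D#-G#: root G# is the dominant; major triad there is V6.
C#-E#-G#: major triad on C# = scale degree 1 → I.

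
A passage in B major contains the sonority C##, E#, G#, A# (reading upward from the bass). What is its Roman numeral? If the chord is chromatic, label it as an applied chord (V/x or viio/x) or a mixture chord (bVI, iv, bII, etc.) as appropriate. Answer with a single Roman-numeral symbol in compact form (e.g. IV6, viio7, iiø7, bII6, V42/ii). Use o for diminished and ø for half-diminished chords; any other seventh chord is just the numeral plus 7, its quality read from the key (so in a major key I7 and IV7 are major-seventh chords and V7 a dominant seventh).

The pitches A#-C##-E#-G# form a dominant seventh chord rooted on A#.
A# is not a diatonic chord root with this quality in B major, but it lies a perfect fifth above D# (iii), so the chord functions as an applied dominant of iii.
With C## in the bass the chord is in first inversion, so the figured bass is 65.

V65/iii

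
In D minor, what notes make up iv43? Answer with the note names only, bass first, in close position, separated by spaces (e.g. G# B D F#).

D F G Bb

The numeral's case and figure indicate a minor seventh chord. In D minor its root, scale degree 4, is G.
Stacking thirds from G gives G-Bb-D-F.
The figured bass 43 indicates second inversion, placing the fifth (D) in the bass: D-F-G-Bb.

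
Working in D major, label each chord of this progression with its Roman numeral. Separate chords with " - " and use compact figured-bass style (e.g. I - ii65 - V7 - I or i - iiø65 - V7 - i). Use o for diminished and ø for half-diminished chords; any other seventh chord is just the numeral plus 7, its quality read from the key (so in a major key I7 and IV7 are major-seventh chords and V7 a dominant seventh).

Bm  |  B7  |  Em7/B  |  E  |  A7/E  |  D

Bm has root B, degree 6 in D major, so vi.
B7 is the secondary dominant of ii (dominant seventh chord on B): V7/ii.
Em7/B: root E is the supertonic; minor seventh chord there is ii43.
E is the secondary dominant of V (major triad on E): V/V.
A7/E: dominant seventh chord on A = scale degree 5 → V43.
D has root D, degree 1 in D major, so I.

vi - V7/ii - ii43 - V/V - V43 - I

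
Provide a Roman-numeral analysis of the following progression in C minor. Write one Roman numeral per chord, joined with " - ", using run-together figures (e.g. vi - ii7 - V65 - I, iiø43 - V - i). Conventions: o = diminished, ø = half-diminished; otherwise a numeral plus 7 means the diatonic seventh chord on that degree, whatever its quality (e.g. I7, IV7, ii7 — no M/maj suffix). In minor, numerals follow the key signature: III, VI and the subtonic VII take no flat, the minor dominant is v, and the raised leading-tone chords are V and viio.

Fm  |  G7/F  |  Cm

Fm: minor triad on F = scale degree 4 → iv.
G7/F: dominant seventh chord on G = scale degree 5 → V42.
Cm has root C, degree 1 in C minor, so i.

iv - V42 - i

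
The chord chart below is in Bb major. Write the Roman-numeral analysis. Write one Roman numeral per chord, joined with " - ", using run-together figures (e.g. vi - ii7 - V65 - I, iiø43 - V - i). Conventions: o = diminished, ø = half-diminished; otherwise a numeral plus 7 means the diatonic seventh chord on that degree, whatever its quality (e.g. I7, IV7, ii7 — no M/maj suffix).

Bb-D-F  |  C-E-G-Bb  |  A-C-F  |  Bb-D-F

I - V7/V - V6 - I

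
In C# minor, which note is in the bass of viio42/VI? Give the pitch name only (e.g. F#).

F

The applied chord viio42/VI is rooted on G#: G#-B-D-F.
The figure 42 means third inversion — the seventh is in the bass.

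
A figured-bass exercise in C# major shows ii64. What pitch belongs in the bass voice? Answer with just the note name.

ii in C# major has root D#; the chord is D#-F#-A#.
The figure 64 means second inversion — the fifth is in the bass.

A#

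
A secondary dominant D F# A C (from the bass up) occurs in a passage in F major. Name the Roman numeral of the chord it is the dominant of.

ii

The chord is a dominant seventh chord on D.
A dominant resolves down a perfect fifth: D → G. In F major, G is scale degree 2, i.e. ii.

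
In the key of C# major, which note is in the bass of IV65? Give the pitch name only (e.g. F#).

A#

IV in C# major has root F#; the chord is F#-A#-C#-E#.
The figure 65 means first inversion — the third is in the bass.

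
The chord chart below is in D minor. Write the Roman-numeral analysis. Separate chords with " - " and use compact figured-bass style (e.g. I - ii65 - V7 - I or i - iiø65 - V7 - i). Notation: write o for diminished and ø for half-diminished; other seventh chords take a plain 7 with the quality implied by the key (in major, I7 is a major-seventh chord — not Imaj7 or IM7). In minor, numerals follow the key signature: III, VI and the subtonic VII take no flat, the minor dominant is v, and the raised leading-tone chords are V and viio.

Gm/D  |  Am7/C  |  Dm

iv64 - v65 - i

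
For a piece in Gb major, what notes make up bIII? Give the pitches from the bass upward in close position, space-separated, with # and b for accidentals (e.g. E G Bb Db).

Bbb Db Fb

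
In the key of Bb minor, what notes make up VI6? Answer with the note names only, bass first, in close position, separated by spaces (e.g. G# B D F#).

The numeral's case and figure indicate a major triad. In Bb minor its root, the submediant, is Gb.
Stacking thirds from Gb gives Gb-Bb-Db.
The figured bass 6 indicates first inversion, placing the third (Bb) in the bass: Bb-Db-Gb.

Bb Db Gb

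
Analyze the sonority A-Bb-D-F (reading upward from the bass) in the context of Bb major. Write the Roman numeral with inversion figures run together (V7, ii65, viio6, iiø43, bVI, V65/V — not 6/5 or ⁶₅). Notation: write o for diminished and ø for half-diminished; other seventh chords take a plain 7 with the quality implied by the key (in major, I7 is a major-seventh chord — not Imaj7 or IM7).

I42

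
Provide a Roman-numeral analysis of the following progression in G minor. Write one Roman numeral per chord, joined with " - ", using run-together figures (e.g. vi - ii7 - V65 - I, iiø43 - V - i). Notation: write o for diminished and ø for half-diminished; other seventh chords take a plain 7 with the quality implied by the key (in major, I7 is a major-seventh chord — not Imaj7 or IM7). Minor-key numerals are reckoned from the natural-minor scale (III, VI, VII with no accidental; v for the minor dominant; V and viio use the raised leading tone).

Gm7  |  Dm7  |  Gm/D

i7 - v7 - i64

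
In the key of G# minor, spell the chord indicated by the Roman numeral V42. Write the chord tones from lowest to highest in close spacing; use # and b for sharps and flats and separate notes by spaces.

C# D# F## A#

In G# minor, scale degree 5 is D#. The dominant is major (leading tone raised), so V is a dominant seventh chord.
Stacking thirds from D# gives D#-F##-A#-C#.
The figured bass 42 indicates third inversion, placing the seventh (C#) in the bass: C#-D#-F##-A#.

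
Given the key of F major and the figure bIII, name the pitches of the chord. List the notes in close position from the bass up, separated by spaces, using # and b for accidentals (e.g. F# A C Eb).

Ab C Eb

Scale degree 3 in F major is A; lowering it a half step gives Ab. bIII is a major triad on the lowered third degree, borrowed from the parallel minor.
So the chord is Ab-C-Eb.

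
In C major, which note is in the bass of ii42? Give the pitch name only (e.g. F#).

C

ii in C major has root D; the chord is D-F-A-C.
The figure 42 means third inversion — the seventh is in the bass.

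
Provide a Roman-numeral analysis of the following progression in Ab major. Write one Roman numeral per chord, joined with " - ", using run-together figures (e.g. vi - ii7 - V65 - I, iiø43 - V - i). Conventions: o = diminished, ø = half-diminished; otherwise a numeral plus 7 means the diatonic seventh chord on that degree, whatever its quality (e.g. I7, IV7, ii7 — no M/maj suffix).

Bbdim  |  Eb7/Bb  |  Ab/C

Bbdim: diminished triad on Bb — chromatic; iio (borrowed from the parallel minor).
Eb7/Bb has root Eb, degree 5 in Ab major, so V43.
Ab/C: root Ab is the tonic; major triad there is I6.

iio - V43 - I6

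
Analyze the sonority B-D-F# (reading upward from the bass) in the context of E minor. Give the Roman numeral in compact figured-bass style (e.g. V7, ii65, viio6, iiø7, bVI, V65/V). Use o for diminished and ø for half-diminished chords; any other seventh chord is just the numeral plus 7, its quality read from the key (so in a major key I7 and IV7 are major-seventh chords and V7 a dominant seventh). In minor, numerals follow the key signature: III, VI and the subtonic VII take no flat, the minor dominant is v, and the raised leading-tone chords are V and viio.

v

Stacked in thirds the chord is B-D-F#: a minor triad on B.
B is scale degree 5 in E minor, and a minor triad on that degree is written v.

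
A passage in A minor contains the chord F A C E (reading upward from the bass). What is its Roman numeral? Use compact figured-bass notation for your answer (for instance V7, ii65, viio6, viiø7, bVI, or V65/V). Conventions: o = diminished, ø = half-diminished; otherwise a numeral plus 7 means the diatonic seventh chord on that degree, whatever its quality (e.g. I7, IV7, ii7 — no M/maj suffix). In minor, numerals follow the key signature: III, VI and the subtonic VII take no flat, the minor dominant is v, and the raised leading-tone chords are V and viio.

VI7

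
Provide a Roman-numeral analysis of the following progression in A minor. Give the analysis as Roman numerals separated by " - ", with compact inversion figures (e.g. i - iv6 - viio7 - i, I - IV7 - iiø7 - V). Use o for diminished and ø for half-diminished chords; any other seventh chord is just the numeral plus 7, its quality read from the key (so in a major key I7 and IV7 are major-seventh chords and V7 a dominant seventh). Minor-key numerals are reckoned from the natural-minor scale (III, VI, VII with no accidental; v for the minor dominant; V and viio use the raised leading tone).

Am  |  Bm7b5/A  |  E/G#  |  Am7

i - iiø42 - V6 - i7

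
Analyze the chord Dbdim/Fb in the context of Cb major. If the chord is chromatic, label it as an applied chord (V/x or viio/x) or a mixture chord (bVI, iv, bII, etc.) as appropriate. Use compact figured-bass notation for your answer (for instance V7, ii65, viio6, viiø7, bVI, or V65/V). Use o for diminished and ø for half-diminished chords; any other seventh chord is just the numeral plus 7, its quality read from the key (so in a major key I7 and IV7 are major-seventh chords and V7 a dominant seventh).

iio6

The pitches Db-Fb-Abb form a diminished triad rooted on Db.
Db is the second degree of Cb major. This is the diminished supertonic triad, borrowed from the parallel minor.
With Fb in the bass the chord is in first inversion, so the figured bass is 6.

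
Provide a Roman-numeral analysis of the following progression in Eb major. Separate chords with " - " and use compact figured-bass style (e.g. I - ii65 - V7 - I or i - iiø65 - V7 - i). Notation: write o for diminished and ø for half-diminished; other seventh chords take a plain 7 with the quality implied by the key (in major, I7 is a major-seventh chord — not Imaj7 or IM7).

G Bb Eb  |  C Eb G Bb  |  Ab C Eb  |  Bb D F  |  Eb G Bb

I6 - vi7 - IV - V - I

G-Bb-Eb: major triad on Eb = scale degree 1 → I6.
C-Eb-G-Bb: root C is the submediant; minor seventh chord there is vi7.
Ab-C-Eb: root Ab is the subdominant; major triad there is IV.
Bb-D-F: root Bb is the dominant; major triad there is V.
Eb-G-Bb: major triad on Eb = scale degree 1 → I.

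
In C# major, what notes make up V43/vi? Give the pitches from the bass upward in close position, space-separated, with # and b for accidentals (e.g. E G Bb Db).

B# D# E# G##

V43/vi is a secondary dominant — the dominant seventh of vi. vi in C# major is A#, so the applied chord's root is E#, a perfect fifth above.
Building a dominant seventh chord on E# gives E#-G##-B#-D#.
The figured bass 43 indicates second inversion, placing the fifth (B#) in the bass: B#-D#-E#-G##.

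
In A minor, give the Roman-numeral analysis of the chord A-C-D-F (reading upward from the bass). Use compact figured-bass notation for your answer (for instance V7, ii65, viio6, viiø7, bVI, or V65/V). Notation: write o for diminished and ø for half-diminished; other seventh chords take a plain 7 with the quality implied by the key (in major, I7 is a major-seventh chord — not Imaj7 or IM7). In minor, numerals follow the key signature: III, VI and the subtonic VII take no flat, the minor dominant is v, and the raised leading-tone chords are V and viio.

iv43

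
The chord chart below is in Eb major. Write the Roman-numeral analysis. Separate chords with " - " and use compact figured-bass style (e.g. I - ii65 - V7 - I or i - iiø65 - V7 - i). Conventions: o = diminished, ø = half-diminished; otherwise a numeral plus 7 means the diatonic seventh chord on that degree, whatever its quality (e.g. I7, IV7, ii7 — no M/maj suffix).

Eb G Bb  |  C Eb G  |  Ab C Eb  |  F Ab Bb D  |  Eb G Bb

Eb-G-Bb: major triad on Eb = scale degree 1 → I.
C-Eb-G: minor triad on C = scale degree 6 → vi.
Ab-C-Eb: major triad on Ab = scale degree 4 → IV.
F-Ab-Bb-D: dominant seventh chord on Bb = scale degree 5 → V43.
Eb-G-Bb: major triad on Eb = scale degree 1 → I.

I - vi - IV - V43 - I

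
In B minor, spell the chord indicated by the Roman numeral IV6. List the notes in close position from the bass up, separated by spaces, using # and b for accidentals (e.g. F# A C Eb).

Scale degree 4 in B minor is E; here the chord built on it is altered to a major triad. IV6 is the major subdominant, borrowed from the parallel major.
So the chord is E-G#-B.
With the 6 figure the chord is in first inversion; from the bass G# upward in close position it reads G#-B-E.

G# B E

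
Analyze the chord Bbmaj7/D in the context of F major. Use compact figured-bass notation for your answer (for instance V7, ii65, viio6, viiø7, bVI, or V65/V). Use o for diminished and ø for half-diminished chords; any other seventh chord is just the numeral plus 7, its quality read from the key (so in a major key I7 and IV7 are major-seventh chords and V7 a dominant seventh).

The pitches Bb-D-F-A form a major seventh chord rooted on Bb.
In F major, Bb is the subdominant; the diatonic major seventh chord there is IV7.
With D in the bass the chord is in first inversion, so the figured bass is 65.

IV65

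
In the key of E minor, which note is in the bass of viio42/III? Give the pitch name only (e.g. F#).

The applied chord viio42/III is rooted on F#: F#-A-C-Eb.
The figure 42 means third inversion — the seventh is in the bass.

Eb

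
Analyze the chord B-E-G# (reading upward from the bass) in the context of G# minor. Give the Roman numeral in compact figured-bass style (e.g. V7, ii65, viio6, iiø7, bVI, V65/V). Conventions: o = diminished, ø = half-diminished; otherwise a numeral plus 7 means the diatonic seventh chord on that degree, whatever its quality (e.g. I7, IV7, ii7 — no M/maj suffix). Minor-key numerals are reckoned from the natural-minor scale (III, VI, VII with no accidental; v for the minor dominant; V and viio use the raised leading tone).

VI64

Stacked in thirds the chord is E-G#-B: a major triad on E.
E is scale degree 6 in G# minor, and a major triad on that degree is written VI.
With B in the bass the chord is in second inversion, so the figured bass is 64.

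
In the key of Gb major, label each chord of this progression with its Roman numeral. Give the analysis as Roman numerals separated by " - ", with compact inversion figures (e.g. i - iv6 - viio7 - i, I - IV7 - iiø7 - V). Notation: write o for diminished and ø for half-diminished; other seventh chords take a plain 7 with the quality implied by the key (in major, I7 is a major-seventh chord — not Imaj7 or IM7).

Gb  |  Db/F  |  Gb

Gb: major triad on Gb = scale degree 1 → I.
Db/F: major triad on Db = scale degree 5 → V6.
Gb has root Gb, degree 1 in Gb major, so I.

I - V6 - I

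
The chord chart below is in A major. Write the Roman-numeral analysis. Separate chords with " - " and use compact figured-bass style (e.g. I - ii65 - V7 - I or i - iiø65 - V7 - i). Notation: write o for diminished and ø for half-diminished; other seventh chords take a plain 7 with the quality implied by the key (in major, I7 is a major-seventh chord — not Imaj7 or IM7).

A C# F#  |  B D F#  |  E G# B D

vi6 - ii - V7

A-C#-F#: minor triad on F# = scale degree 6 → vi6.
B-D-F#: root B is the supertonic; minor triad there is ii.
E-G#-B-D: dominant seventh chord on E = scale degree 5 → V7.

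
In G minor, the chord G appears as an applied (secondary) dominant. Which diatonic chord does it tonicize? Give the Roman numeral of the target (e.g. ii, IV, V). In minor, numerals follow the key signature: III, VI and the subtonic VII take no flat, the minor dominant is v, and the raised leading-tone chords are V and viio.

iv

The chord is a major triad on G.
A dominant resolves down a perfect fifth: G → C. In G minor, C is scale degree 4, i.e. iv.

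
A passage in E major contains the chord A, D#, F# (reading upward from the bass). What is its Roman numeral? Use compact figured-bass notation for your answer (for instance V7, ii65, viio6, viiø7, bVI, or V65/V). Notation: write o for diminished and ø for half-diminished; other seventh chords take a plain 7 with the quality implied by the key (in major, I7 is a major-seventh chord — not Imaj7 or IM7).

The pitches D#-F#-A form a diminished triad rooted on D#.
In E major, D# is the leading tone; the diatonic diminished triad there is viio.
With A in the bass the chord is in second inversion, so the figured bass is 64.

viio64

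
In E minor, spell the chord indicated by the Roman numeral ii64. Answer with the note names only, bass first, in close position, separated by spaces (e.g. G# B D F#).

C# F# A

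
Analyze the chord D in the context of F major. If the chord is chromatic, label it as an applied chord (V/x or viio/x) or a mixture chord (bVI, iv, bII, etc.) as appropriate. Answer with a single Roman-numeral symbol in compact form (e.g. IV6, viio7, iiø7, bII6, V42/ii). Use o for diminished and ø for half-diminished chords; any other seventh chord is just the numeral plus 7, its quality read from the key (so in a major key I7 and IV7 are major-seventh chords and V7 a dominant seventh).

V/ii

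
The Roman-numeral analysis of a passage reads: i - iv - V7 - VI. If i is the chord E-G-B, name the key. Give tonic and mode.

E minor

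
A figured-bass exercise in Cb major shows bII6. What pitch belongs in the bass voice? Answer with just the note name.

bII in Cb major has root Dbb; the chord is Dbb-Fb-Abb.
The figure 6 means first inversion — the third is in the bass.

Fb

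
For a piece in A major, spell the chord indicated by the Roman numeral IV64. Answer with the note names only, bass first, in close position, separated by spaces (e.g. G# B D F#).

A D F#

In A major, the subdominant is D, and the diatonic chord built there is a major triad.
Stacking thirds from D gives D-F#-A.
The figured bass 64 indicates second inversion, placing the fifth (A) in the bass: A-D-F#.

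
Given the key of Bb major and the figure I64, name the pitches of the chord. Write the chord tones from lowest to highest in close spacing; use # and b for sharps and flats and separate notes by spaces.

F Bb D

In Bb major, the tonic is Bb, and the diatonic chord built there is a major triad.
Stacking thirds from Bb gives Bb-D-F.
The figured bass 64 indicates second inversion, placing the fifth (F) in the bass: F-Bb-D.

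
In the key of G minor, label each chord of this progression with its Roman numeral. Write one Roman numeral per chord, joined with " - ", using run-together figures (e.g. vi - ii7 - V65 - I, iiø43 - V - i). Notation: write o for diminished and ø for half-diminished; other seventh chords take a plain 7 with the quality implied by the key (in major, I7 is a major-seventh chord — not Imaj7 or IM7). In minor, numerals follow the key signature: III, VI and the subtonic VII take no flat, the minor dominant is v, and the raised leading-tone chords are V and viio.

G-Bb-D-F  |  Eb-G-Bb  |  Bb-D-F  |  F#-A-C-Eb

i7 - VI - III - viio7

G-Bb-D-F: minor seventh chord on G = scale degree 1 → i7.
Eb-G-Bb: major triad on Eb = scale degree 6 → VI.
Bb-D-F has root Bb, degree 3 in G minor, so III.
F#-A-C-Eb has root F#, degree 7 in G minor, so viio7.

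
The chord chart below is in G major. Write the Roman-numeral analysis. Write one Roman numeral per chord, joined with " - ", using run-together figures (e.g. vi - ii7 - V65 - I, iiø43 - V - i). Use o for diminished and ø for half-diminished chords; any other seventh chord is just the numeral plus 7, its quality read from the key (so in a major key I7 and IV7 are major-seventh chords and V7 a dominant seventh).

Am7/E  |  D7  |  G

Am7/E has root A, degree 2 in G major, so ii43.
D7: dominant seventh chord on D = scale degree 5 → V7.
G: root G is the tonic; major triad there is I.

ii43 - V7 - I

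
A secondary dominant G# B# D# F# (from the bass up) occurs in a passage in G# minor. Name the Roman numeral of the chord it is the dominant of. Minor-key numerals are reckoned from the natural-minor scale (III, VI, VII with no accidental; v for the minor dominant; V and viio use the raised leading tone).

iv

The chord is a dominant seventh chord on G#.
A dominant resolves down a perfect fifth: G# → C#. In G# minor, C# is scale degree 4, i.e. iv.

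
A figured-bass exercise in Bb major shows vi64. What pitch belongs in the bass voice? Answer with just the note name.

vi in Bb major has root G; the chord is G-Bb-D.
The figure 64 means second inversion — the fifth is in the bass.

D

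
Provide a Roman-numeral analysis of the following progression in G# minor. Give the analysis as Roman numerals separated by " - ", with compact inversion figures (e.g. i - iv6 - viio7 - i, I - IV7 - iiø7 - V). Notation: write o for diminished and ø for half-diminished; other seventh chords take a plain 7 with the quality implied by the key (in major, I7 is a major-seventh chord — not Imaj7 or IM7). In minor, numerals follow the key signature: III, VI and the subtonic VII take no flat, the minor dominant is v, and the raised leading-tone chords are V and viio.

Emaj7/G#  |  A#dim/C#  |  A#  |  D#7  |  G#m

VI65 - iio6 - V/V - V7 - i

Emaj7/G# has root E, degree 6 in G# minor, so VI65.
A#dim/C#: root A# is the supertonic; diminished triad there is iio6.
A#: chromatic; A# is V of V, so V/V.
D#7: root D# is the dominant; dominant seventh chord there is V7.
G#m: minor triad on G# = scale degree 1 → i.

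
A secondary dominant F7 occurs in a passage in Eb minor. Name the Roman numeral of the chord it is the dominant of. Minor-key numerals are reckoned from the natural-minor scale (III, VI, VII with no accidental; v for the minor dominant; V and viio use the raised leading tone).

V

The chord is a dominant seventh chord on F.
A dominant resolves down a perfect fifth: F → Bb. In Eb minor, Bb is scale degree 5, i.e. V.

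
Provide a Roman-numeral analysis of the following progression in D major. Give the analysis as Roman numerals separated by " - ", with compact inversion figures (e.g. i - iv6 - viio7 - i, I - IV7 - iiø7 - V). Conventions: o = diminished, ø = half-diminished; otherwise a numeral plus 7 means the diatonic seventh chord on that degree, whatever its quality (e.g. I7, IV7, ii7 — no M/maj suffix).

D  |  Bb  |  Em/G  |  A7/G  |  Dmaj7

D has root D, degree 1 in D major, so I.
Bb is non-diatonic — bVI, a mixture chord from D minor.
Em/G: minor triad on E = scale degree 2 → ii6.
A7/G: dominant seventh chord on A = scale degree 5 → V42.
Dmaj7 has root D, degree 1 in D major, so I7.

I - bVI - ii6 - V42 - I7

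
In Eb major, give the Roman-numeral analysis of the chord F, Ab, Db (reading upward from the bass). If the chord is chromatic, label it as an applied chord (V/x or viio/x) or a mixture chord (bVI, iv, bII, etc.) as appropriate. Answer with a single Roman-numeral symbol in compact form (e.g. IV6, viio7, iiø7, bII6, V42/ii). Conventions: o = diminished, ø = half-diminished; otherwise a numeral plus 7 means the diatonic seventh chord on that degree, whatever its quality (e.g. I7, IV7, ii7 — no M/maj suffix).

Stacked in thirds the chord is Db-F-Ab: a major triad on Db.
Db is the lowered seventh degree of Eb major (diatonic 7 would be D). This is a major triad on the lowered seventh degree (the subtonic), borrowed from the parallel minor.
With F in the bass the chord is in first inversion, so the figured bass is 6.

bVII6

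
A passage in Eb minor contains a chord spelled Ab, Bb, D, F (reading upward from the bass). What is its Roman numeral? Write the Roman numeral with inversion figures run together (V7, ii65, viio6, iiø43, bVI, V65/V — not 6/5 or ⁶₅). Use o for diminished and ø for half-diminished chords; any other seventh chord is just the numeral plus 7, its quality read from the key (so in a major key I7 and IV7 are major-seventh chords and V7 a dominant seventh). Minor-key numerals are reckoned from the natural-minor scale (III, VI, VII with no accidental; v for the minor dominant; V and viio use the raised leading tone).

V42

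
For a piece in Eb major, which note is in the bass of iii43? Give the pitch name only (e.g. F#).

D

iii in Eb major has root G; the chord is G-Bb-D-F.
The figure 43 means second inversion — the fifth is in the bass.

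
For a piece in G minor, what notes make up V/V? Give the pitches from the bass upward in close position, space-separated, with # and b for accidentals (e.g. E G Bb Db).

A C# E

The slash means an applied dominant: we want the dominant of V. In G minor, V is D major, and its dominant is built on A.
Building a major triad on A gives A-C#-E.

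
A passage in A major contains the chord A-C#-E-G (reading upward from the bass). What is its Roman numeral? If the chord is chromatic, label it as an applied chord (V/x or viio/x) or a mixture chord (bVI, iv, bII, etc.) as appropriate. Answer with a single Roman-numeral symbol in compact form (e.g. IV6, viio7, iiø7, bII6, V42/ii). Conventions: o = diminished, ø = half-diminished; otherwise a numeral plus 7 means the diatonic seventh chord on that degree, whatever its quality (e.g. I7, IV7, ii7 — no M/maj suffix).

Stacked in thirds the chord is A-C#-E-G: a dominant seventh chord on A.
A is not a diatonic chord root with this quality in A major, but it lies a perfect fifth above D (IV), so the chord functions as an applied dominant of IV.

V7/IV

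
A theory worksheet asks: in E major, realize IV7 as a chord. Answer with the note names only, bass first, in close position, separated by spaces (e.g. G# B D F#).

In E major, the subdominant is A, and the diatonic chord built there is a major seventh chord.
That chord is spelled A-C#-E-G#.

A C# E G#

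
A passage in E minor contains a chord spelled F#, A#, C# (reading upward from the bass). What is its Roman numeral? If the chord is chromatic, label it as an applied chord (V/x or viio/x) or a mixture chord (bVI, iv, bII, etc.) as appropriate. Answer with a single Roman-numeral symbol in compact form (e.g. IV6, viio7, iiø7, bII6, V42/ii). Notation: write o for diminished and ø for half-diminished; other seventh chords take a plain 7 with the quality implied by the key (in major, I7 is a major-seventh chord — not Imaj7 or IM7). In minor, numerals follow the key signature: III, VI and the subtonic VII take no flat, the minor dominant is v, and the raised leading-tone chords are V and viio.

V/V

The pitches F#-A#-C# form a major triad rooted on F#.
F# is not a diatonic chord root with this quality in E minor, but it lies a perfect fifth above B (V), so the chord functions as an applied dominant of V.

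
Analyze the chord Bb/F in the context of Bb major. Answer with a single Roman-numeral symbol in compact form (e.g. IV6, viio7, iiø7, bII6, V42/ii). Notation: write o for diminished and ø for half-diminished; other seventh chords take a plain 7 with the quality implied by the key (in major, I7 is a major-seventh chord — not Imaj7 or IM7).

I64

The pitches Bb-D-F form a major triad rooted on Bb.
Bb is scale degree 1 in Bb major, and a major triad on that degree is written I.
With F in the bass the chord is in second inversion, so the figured bass is 64.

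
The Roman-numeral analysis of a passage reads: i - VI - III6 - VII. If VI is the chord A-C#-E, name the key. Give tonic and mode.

The chord A is a major triad rooted on A; its label is VI.
Counting down 5 scale steps from A places the tonic on C#; a major triad on degree 6 is diatonic only in minor.

C# minor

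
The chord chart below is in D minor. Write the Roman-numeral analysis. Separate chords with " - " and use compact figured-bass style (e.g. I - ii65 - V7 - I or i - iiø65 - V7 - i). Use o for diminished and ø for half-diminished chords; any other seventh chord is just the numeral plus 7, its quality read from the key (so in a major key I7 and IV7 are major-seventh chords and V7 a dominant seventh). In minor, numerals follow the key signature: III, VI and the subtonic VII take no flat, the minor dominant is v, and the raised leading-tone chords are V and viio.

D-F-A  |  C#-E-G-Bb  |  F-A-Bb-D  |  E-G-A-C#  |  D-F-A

i - viio7 - VI43 - V43 - i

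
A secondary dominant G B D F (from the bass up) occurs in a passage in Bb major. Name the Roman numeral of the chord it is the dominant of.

The chord is a dominant seventh chord on G.
A dominant resolves down a perfect fifth: G → C. In Bb major, C is scale degree 2, i.e. ii.

ii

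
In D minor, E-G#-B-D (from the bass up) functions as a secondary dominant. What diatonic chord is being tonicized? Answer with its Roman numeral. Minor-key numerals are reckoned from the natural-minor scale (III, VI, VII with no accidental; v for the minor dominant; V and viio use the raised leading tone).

V

The chord is a dominant seventh chord on E.
A dominant resolves down a perfect fifth: E → A. In D minor, A is scale degree 5, i.e. V.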